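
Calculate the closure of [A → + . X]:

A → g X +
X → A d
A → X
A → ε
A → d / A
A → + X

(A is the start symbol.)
{ [A → + . X], [A → . + X], [A → . X], [A → . d / A], [A → . g X +], [A → .], [X → . A d] }

Start with: [A → + . X]
  [A → + . X] has the dot before X: add [X → . A d]
  [X → . A d] has the dot before A: add [A → . g X +], [A → . X], [A → .], [A → . d / A], [A → . + X]
No further items can be added.

CLOSURE = { [A → + . X], [A → . + X], [A → . X], [A → . d / A], [A → . g X +], [A → .], [X → . A d] }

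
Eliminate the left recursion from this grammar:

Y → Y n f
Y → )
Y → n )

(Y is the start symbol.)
Y is directly left-recursive. The standard transformation for
  A → A α₁ | ... | A α_m | β₁ | ... | β_n
is
  A  → β₁ A' | ... | β_n A'
  A' → α₁ A' | ... | α_m A' | ε

Y → ) becomes Y → ) Y'
Y → n ) becomes Y → n ) Y'
Y → Y n f becomes Y' → n f Y'
Add Y' → ε

Resulting grammar:
Y → ) Y'
Y → n ) Y'
Y' → n f Y'
Y' → ε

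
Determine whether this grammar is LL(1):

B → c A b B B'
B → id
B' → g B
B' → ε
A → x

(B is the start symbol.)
Relevant sets:
  FOLLOW(B') = { $, 'g' }

For B:
  PREDICT(B → c A b B B') = { 'c' }
  PREDICT(B → id) = { 'id' }
For B':
  PREDICT(B' → g B) = { 'g' }
  PREDICT(B' → ε) = { $, 'g' }
A has a single production, so nothing to check there.

Conflict found: Predict set conflict for B': { 'g' }
The grammar is NOT LL(1).

Answer: No. Predict set conflict for B': { 'g' }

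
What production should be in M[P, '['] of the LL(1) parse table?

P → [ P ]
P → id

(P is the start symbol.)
To find M[P, '['], we find productions for P where '[' is in the predict set (PREDICT(N → α) = (FIRST(α) \ {ε}) ∪ (FOLLOW(N) if α ⇒* ε)).

P → [ P ]: PREDICT = { '[' }
  '[' is in predict set, so this production goes in M[P, '[']
P → id: PREDICT = { 'id' }

M[P, '['] = P → [ P ]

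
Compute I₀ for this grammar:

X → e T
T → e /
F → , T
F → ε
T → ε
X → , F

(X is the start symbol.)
{ [X → . , F], [X → . e T], [X' → . X] }

First, augment the grammar with X' → X
I₀ = CLOSURE({ [X' → . X] }):
  [X' → . X] has the dot before X: add [X → . e T], [X → . , F]
No further items can be added.

I₀ = { [X → . , F], [X → . e T], [X' → . X] }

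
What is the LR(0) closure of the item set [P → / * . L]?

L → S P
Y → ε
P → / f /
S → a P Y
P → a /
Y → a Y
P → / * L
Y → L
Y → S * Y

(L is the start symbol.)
{ [L → . S P], [P → / * . L], [S → . a P Y] }

To compute CLOSURE, for each item [A → α.Bβ] where B is a non-terminal, add [B → .γ] for all productions B → γ; repeat for the newly added items until nothing changes.

Start with: [P → / * . L]
  [P → / * . L] has the dot before L: add [L → . S P]
  [L → . S P] has the dot before S: add [S → . a P Y]
No further items can be added.

CLOSURE = { [L → . S P], [P → / * . L], [S → . a P Y] }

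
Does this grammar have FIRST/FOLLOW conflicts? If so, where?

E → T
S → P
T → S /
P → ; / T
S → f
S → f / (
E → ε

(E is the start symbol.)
A FIRST/FOLLOW conflict occurs when a non-terminal N has a nullable alternative N → β (β ⇒* ε) and another alternative N → α with FIRST(α) ∩ FOLLOW(N) ≠ ∅: on such a lookahead the parser cannot decide between expanding α and letting N vanish via β.

Nullable non-terminals: E.
FIRST sets used below: FIRST(T) = { ';', 'f' }

E: nullable alternative(s) E → ε; FOLLOW(E) = { $ }
  E → T: FIRST \ {ε} = { ';', 'f' } — disjoint from FOLLOW(E)
  E → ε: FIRST \ {ε} = { } — this is the only nullable alternative, skip

P, S, T have no nullable alternative, so no FIRST/FOLLOW check is needed there.

No FIRST/FOLLOW conflicts found.

Answer: No FIRST/FOLLOW conflicts.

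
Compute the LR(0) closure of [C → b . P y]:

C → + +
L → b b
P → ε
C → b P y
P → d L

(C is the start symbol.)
To compute CLOSURE, for each item [A → α.Bβ] where B is a non-terminal, add [B → .γ] for all productions B → γ; repeat for the newly added items until nothing changes.

Start with: [C → b . P y]
  [C → b . P y] has the dot before P: add [P → .], [P → . d L]
No further items can be added.

CLOSURE = { [C → b . P y], [P → . d L], [P → .] }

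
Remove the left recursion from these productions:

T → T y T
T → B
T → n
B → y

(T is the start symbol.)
T is directly left-recursive. The standard transformation for
  A → A α₁ | ... | A α_m | β₁ | ... | β_n
is
  A  → β₁ A' | ... | β_n A'
  A' → α₁ A' | ... | α_m A' | ε

T → B becomes T → B T'
T → n becomes T → n T'
T → T y T becomes T' → y T T'
Add T' → ε

Productions for other non-terminals are unchanged:
  B → y

Resulting grammar:
T → B T'
T → n T'
T' → y T T'
T' → ε
B → y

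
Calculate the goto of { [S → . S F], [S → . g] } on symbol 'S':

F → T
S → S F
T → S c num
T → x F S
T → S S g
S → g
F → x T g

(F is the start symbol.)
{ [F → . T], [F → . x T g], [S → . S F], [S → . g], [S → S . F], [T → . S S g], [T → . S c num], [T → . x F S] }

GOTO(I, 'S') = CLOSURE({ [A → αX.β] : [A → α.Xβ] ∈ I, X = 'S' })

Items with dot before 'S', with the dot advanced:
  [S → . S F] → [S → S . F]
Closure of the advanced items:
  [S → S . F] has the dot before F: add [F → . T], [F → . x T g]
  [F → . T] has the dot before T: add [T → . S c num], [T → . x F S], [T → . S S g]
  [T → . S c num] has the dot before S: add [S → . S F], [S → . g]

GOTO = { [F → . T], [F → . x T g], [S → . S F], [S → . g], [S → S . F], [T → . S S g], [T → . S c num], [T → . x F S] }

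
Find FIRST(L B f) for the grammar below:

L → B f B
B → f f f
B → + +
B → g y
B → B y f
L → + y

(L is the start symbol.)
{ '+', 'f', 'g' }

FIRST sets of the non-terminals involved (from the grammar, by fixed-point iteration):
  FIRST(L) = { '+', 'f', 'g' }

To compute FIRST(L B f), process the symbols left to right:
Symbol L is a non-terminal. Add FIRST(L) \ {ε} = { '+', 'f', 'g' }
L is not nullable (ε ∉ FIRST(L)), so stop here.
FIRST(L B f) = { '+', 'f', 'g' }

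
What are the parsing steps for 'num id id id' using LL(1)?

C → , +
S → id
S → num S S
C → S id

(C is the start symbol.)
Stack is shown with the top on the left.

Stack         Input           Action
------------------------------------
C $           num id id id $  output C → S id
S id $        num id id id $  output S → num S S
num S S id $  num id id id $  match 'num'
S S id $      id id id $      output S → id
id S id $     id id id $      match 'id'
S id $        id id $         output S → id
id id $       id id $         match 'id'
id $          id $            match 'id'
$             $               accept

The string is accepted.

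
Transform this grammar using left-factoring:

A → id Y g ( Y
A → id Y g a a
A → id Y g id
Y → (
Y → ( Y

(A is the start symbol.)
Left-factoring transforms A → αβ₁ | αβ₂ into A → αA' and A' → β₁ | β₂
(α is the longest common prefix among the alternatives). Repeat until
no nonterminal has two alternatives with a common prefix.

Round 1: A has alternatives sharing prefix 'id Y g'. Introduce A': A → id Y g A'
  Add: A' → ( Y
  Add: A' → a a
  Add: A' → id

Round 2: Y has alternatives sharing prefix '('. Introduce Y': Y → ( Y'
  Add: Y' → ε
  Add: Y' → Y

No remaining common prefixes — done.

Resulting grammar:
A → id Y g A'
A' → ( Y
A' → a a
A' → id
Y → ( Y'
Y' → ε
Y' → Y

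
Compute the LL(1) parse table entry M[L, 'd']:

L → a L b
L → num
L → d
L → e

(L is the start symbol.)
L → d

To find M[L, 'd'], we find productions for L where 'd' is in the predict set (PREDICT(N → α) = (FIRST(α) \ {ε}) ∪ (FOLLOW(N) if α ⇒* ε)).

L → a L b: PREDICT = { 'a' }
L → num: PREDICT = { 'num' }
L → d: PREDICT = { 'd' }
  'd' is in predict set, so this production goes in M[L, 'd']
L → e: PREDICT = { 'e' }

M[L, 'd'] = L → d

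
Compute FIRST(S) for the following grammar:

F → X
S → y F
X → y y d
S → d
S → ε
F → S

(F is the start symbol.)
{ 'd', 'y', ε }

To compute FIRST(S), examine every production with S on the left-hand side, reading each right-hand side left to right until a non-nullable symbol is reached.

From S → y F:
  - y is a terminal: add 'y' and stop
From S → d:
  - d is a terminal: add 'd' and stop
From S → ε:
  - ε-production, so ε ∈ FIRST(S)

Collecting: FIRST(S) = { 'd', 'y', ε }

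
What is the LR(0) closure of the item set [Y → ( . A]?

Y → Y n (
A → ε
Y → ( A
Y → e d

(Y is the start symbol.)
Start with: [Y → ( . A]
  [Y → ( . A] has the dot before A: add [A → .]
No further items can be added.

CLOSURE = { [A → .], [Y → ( . A] }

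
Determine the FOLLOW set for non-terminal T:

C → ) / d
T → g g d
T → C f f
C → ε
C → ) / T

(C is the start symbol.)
{ $, 'f' }

In C → ) / T: T is at the end, add FOLLOW(C)

The FOLLOW sets referred to above (computed the same way, to a fixed point):
  FOLLOW(C) = { $, 'f' }

Taking the union: FOLLOW(T) = { $, 'f' }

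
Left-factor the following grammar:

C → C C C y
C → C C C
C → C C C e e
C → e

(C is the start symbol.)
Left-factoring transforms A → αβ₁ | αβ₂ into A → αA' and A' → β₁ | β₂
(α is the longest common prefix among the alternatives). Repeat until
no nonterminal has two alternatives with a common prefix.

Round 1: C has alternatives sharing prefix 'C C C'. Introduce C': C → C C C C'
  Add: C' → y
  Add: C' → ε
  Add: C' → e e

No remaining common prefixes — done.

Resulting grammar:
C → C C C C'
C' → y
C' → ε
C' → e e
C → e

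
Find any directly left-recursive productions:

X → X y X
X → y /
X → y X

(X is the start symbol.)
Direct left recursion occurs when N → N α for some non-terminal N (the right-hand side begins with the left-hand side itself).

X → X y X: LEFT RECURSIVE (starts with X)
X → y /: starts with y
X → y X: starts with y

The grammar has direct left recursion on: X.

Answer: Yes, X is left-recursive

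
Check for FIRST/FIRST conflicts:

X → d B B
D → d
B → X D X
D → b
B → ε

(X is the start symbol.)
No FIRST/FIRST conflicts.

A FIRST/FIRST conflict occurs when two productions N → α and N → β for the same non-terminal have FIRST(α) ∩ FIRST(β) ≠ ∅ (with ε ∈ FIRST of a nullable right-hand side, so two nullable alternatives also conflict).

FIRST sets of the non-terminals at (or reachable through a nullable prefix from) the front of some alternative:
  FIRST(X) = { 'd' }

Productions for D:
  D → d: FIRST = { 'd' }
  D → b: FIRST = { 'b' }
Productions for B:
  B → X D X: FIRST = { 'd' }
  B → ε: FIRST = { ε }
X has only one production, so no FIRST/FIRST conflict is possible there.

All alternatives of each non-terminal have pairwise disjoint FIRST sets.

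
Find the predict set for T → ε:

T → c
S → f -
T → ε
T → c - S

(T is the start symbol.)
{ $ }

PREDICT(T → ε) = (FIRST(RHS) \ {ε}) ∪ (FOLLOW(T) if ε ∈ FIRST(RHS), i.e. RHS ⇒* ε)
The right-hand side is ε (FIRST(ε) = { ε }), so the predict set is FOLLOW(T) = { $ }
PREDICT(T → ε) = { $ }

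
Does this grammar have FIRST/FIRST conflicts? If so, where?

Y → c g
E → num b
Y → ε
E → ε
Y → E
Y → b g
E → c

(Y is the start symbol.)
FIRST sets of the non-terminals at (or reachable through a nullable prefix from) the front of some alternative:
  FIRST(E) = { 'c', 'num', ε }

Productions for Y:
  Y → c g: FIRST = { 'c' }
  Y → ε: FIRST = { ε }
  Y → E: FIRST = { 'c', 'num', ε }
  Y → b g: FIRST = { 'b' }
Productions for E:
  E → num b: FIRST = { 'num' }
  E → ε: FIRST = { ε }
  E → c: FIRST = { 'c' }

Conflict for Y: Y → c g and Y → E
  Overlap: { 'c' }
Conflict for Y: Y → ε and Y → E
  Overlap: { ε }

Answer: Yes. Y → c g / Y → E on { 'c' }; Y → ε / Y → E on { ε }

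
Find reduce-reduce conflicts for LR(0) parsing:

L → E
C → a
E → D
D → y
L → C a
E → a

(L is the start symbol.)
Augment with L' → L and build the canonical LR(0) collection (I0 = CLOSURE({[L' → . L]}), then GOTO on every symbol after a dot until no new states appear). It has 8 states:
  I0: { [C → . a], [D → . y], [E → . D], [E → . a], [L → . C a], [L → . E], [L' → . L] }  — shift
  I1: { [L → C . a] }  — shift
  I2: { [E → D .] }  — reduce
  I3: { [L → E .] }  — reduce
  I4: { [L' → L .] }  — accept
  I5: { [C → a .], [E → a .] }  — 2 reduces
  I6: { [D → y .] }  — reduce
  I7: { [L → C a .] }  — reduce

I5 contains complete items [C → a .], [E → a .] — reduce-reduce conflict.

Answer: Yes — I5: [C → a .] vs [E → a .]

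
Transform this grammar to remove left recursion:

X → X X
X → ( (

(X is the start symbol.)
X → ( ( X'
X' → X X'
X' → ε

X is directly left-recursive. The standard transformation for
  A → A α₁ | ... | A α_m | β₁ | ... | β_n
is
  A  → β₁ A' | ... | β_n A'
  A' → α₁ A' | ... | α_m A' | ε

X → ( ( becomes X → ( ( X'
X → X X becomes X' → X X'
Add X' → ε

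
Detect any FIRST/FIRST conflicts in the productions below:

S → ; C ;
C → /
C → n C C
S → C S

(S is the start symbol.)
No FIRST/FIRST conflicts.

A FIRST/FIRST conflict occurs when two productions N → α and N → β for the same non-terminal have FIRST(α) ∩ FIRST(β) ≠ ∅ (with ε ∈ FIRST of a nullable right-hand side, so two nullable alternatives also conflict).

FIRST sets of the non-terminals at (or reachable through a nullable prefix from) the front of some alternative:
  FIRST(C) = { '/', 'n' }

Productions for S:
  S → ; C ;: FIRST = { ';' }
  S → C S: FIRST = { '/', 'n' }
Productions for C:
  C → /: FIRST = { '/' }
  C → n C C: FIRST = { 'n' }

All alternatives of each non-terminal have pairwise disjoint FIRST sets.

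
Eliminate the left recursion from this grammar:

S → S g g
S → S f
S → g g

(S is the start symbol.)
S is directly left-recursive. The standard transformation for
  A → A α₁ | ... | A α_m | β₁ | ... | β_n
is
  A  → β₁ A' | ... | β_n A'
  A' → α₁ A' | ... | α_m A' | ε

S → g g becomes S → g g S'
S → S g g becomes S' → g g S'
S → S f becomes S' → f S'
Add S' → ε

Resulting grammar:
S → g g S'
S' → g g S'
S' → f S'
S' → ε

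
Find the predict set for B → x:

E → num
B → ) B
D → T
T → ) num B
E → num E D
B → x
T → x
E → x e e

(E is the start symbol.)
{ 'x' }

PREDICT(B → x) = (FIRST(RHS) \ {ε}) ∪ (FOLLOW(B) if ε ∈ FIRST(RHS), i.e. RHS ⇒* ε)
FIRST(x) = { 'x' }
ε ∉ FIRST(x), so FOLLOW(B) is not added.
PREDICT(B → x) = { 'x' }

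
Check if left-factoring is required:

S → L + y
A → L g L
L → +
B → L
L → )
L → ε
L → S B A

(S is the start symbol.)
No, left-factoring is not needed

Left-factoring is needed when two productions for the same non-terminal
share a common prefix on the right-hand side.

Productions for L:
  L → +
  L → )
  L → ε
  L → S B A

No common prefixes found.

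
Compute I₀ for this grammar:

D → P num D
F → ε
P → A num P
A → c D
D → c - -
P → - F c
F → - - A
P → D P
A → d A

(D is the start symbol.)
{ [A → . c D], [A → . d A], [D → . P num D], [D → . c - -], [D' → . D], [P → . - F c], [P → . A num P], [P → . D P] }

First, augment the grammar with D' → D
I₀ = CLOSURE({ [D' → . D] }):
  [D' → . D] has the dot before D: add [D → . P num D], [D → . c - -]
  [D → . P num D] has the dot before P: add [P → . A num P], [P → . - F c], [P → . D P]
  [P → . A num P] has the dot before A: add [A → . c D], [A → . d A]
No further items can be added.

I₀ = { [A → . c D], [A → . d A], [D → . P num D], [D → . c - -], [D' → . D], [P → . - F c], [P → . A num P], [P → . D P] }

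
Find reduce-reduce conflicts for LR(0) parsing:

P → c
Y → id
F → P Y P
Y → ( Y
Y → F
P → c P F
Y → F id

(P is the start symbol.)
Augment with P' → P and build the canonical LR(0) collection (I0 = CLOSURE({[P' → . P]}), then GOTO on every symbol after a dot until no new states appear). It has 13 states:
  I0: { [P → . c P F], [P → . c], [P' → . P] }  — shift
  I1: { [P' → P .] }  — accept
  I2: { [P → . c P F], [P → . c], [P → c . P F], [P → c .] }  — shift, reduce
  I3: { [F → . P Y P], [P → . c P F], [P → . c], [P → c P . F] }  — shift
  I4: { [P → c P F .] }  — reduce
  I5: { [F → . P Y P], [F → P . Y P], [P → . c P F], [P → . c], [Y → . ( Y], [Y → . F id], [Y → . F], [Y → . id] }  — shift
  I6: { [F → . P Y P], [P → . c P F], [P → . c], [Y → ( . Y], [Y → . ( Y], [Y → . F id], [Y → . F], [Y → . id] }  — shift
  I7: { [Y → F . id], [Y → F .] }  — shift, reduce
  I8: { [F → P Y . P], [P → . c P F], [P → . c] }  — shift
  I9: { [Y → id .] }  — reduce
  I10: { [F → P Y P .] }  — reduce
  I11: { [Y → F id .] }  — reduce
  I12: { [Y → ( Y .] }  — reduce

No state contains more than one complete item.

Answer: No reduce-reduce conflicts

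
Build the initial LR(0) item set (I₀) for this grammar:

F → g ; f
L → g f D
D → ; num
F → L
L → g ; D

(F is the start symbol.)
First, augment the grammar with F' → F
I₀ = CLOSURE({ [F' → . F] }):
  [F' → . F] has the dot before F: add [F → . g ; f], [F → . L]
  [F → . L] has the dot before L: add [L → . g f D], [L → . g ; D]
No further items can be added.

I₀ = { [F → . L], [F → . g ; f], [F' → . F], [L → . g ; D], [L → . g f D] }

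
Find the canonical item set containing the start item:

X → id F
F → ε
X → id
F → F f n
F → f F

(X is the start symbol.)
{ [X → . id F], [X → . id], [X' → . X] }

First, augment the grammar with X' → X
I₀ = CLOSURE({ [X' → . X] }):
  [X' → . X] has the dot before X: add [X → . id F], [X → . id]
No further items can be added.

I₀ = { [X → . id F], [X → . id], [X' → . X] }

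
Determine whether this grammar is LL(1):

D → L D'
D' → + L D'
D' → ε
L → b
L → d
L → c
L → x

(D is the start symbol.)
Yes, the grammar is LL(1).

Relevant sets:
  FOLLOW(D') = { $ }

For D':
  PREDICT(D' → '+' L D') = { '+' }
  PREDICT(D' → ε) = { $ }
For L:
  PREDICT(L → b) = { 'b' }
  PREDICT(L → d) = { 'd' }
  PREDICT(L → c) = { 'c' }
  PREDICT(L → x) = { 'x' }
D has a single production, so nothing to check there.

All predict sets are disjoint. The grammar IS LL(1).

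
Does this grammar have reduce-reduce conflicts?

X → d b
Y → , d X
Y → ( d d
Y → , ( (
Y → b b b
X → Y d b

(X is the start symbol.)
A reduce-reduce conflict occurs when an LR(0) state has two complete items [A → α .] and [B → β .] — both call for a reduction, and with no lookahead the parser cannot choose between them.

Augment with X' → X and build the canonical LR(0) collection (I0 = CLOSURE({[X' → . X]}), then GOTO on every symbol after a dot until no new states appear). It has 18 states:
  I0: { [X → . Y d b], [X → . d b], [X' → . X], [Y → . ( d d], [Y → . , ( (], [Y → . , d X], [Y → . b b b] }  — shift
  I1: { [Y → ( . d d] }  — shift
  I2: { [Y → , . ( (], [Y → , . d X] }  — shift
  I3: { [X' → X .] }  — accept
  I4: { [X → Y . d b] }  — shift
  I5: { [Y → b . b b] }  — shift
  I6: { [X → d . b] }  — shift
  I7: { [X → d b .] }  — reduce
  I8: { [Y → b b . b] }  — shift
  I9: { [Y → b b b .] }  — reduce
  I10: { [X → Y d . b] }  — shift
  I11: { [X → Y d b .] }  — reduce
  I12: { [Y → , ( . (] }  — shift
  I13: { [X → . Y d b], [X → . d b], [Y → , d . X], [Y → . ( d d], [Y → . , ( (], [Y → . , d X], [Y → . b b b] }  — shift
  I14: { [Y → , d X .] }  — reduce
  I15: { [Y → , ( ( .] }  — reduce
  I16: { [Y → ( d . d] }  — shift
  I17: { [Y → ( d d .] }  — reduce

No state contains more than one complete item.

Answer: No reduce-reduce conflicts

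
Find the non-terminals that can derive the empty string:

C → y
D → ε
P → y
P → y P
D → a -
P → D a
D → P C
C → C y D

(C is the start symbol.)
{ 'D' }

A non-terminal is nullable if it can derive ε (the empty string): either it has an ε-production, or it has a production whose right-hand side consists entirely of nullable non-terminals.

ε-productions: D → ε
So D is immediately nullable.
No further non-terminal can be added: every production for the remaining non-terminals contains a terminal or a non-nullable non-terminal.
Nullable = { 'D' }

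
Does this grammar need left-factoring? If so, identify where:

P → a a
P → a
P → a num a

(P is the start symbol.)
Left-factoring is needed when two productions for the same non-terminal
share a common prefix on the right-hand side.

Productions for P:
  P → a a
  P → a
  P → a num a

Found common prefix 'a' in productions for P

Answer: Yes, P has productions with common prefix 'a'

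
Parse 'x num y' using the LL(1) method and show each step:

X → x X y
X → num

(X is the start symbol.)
LL(1) parsing maintains a stack (initially the start symbol over $) and the input. At each step: if the stack top is a terminal, match it against the current input token; if it is a non-terminal N, replace it with the RHS of M[N, lookahead] (the unique production whose predict set contains the lookahead).

Stack is shown with the top on the left.

Stack    Input      Action
--------------------------
X $      x num y $  output X → x X y
x X y $  x num y $  match 'x'
X y $    num y $    output X → num
num y $  num y $    match 'num'
y $      y $        match 'y'
$        $          accept

The string is accepted.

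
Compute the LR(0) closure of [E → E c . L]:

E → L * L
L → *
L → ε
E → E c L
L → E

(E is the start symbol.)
To compute CLOSURE, for each item [A → α.Bβ] where B is a non-terminal, add [B → .γ] for all productions B → γ; repeat for the newly added items until nothing changes.

Start with: [E → E c . L]
  [E → E c . L] has the dot before L: add [L → . *], [L → .], [L → . E]
  [L → . E] has the dot before E: add [E → . L * L], [E → . E c L]
No further items can be added.

CLOSURE = { [E → . E c L], [E → . L * L], [E → E c . L], [L → . *], [L → . E], [L → .] }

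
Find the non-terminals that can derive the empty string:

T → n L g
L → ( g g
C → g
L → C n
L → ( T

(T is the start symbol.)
None

There are no ε-productions, so no non-terminal can derive ε.
No non-terminals are nullable.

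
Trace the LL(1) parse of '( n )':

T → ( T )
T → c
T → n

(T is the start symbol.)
LL(1) parsing maintains a stack (initially the start symbol over $) and the input. At each step: if the stack top is a terminal, match it against the current input token; if it is a non-terminal N, replace it with the RHS of M[N, lookahead] (the unique production whose predict set contains the lookahead).

Stack is shown with the top on the left.

Stack    Input    Action
------------------------
T $      ( n ) $  output T → ( T )
( T ) $  ( n ) $  match '('
T ) $    n ) $    output T → n
n ) $    n ) $    match 'n'
) $      ) $      match ')'
$        $        accept

The string is accepted.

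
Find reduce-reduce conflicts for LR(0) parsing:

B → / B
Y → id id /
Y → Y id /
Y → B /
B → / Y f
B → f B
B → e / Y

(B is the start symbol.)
A reduce-reduce conflict occurs when an LR(0) state has two complete items [A → α .] and [B → β .] — both call for a reduction, and with no lookahead the parser cannot choose between them.

Augment with B' → B and build the canonical LR(0) collection (I0 = CLOSURE({[B' → . B]}), then GOTO on every symbol after a dot until no new states appear). It has 18 states:
  I0: { [B → . / B], [B → . / Y f], [B → . e / Y], [B → . f B], [B' → . B] }  — shift
  I1: { [B → . / B], [B → . / Y f], [B → . e / Y], [B → . f B], [B → / . B], [B → / . Y f], [Y → . B /], [Y → . Y id /], [Y → . id id /] }  — shift
  I2: { [B' → B .] }  — accept
  I3: { [B → e . / Y] }  — shift
  I4: { [B → . / B], [B → . / Y f], [B → . e / Y], [B → . f B], [B → f . B] }  — shift
  I5: { [B → f B .] }  — reduce
  I6: { [B → . / B], [B → . / Y f], [B → . e / Y], [B → . f B], [B → e / . Y], [Y → . B /], [Y → . Y id /], [Y → . id id /] }  — shift
  I7: { [Y → B . /] }  — shift
  I8: { [B → e / Y .], [Y → Y . id /] }  — shift, reduce
  I9: { [Y → id . id /] }  — shift
  I10: { [Y → id id . /] }  — shift
  I11: { [Y → id id / .] }  — reduce
  I12: { [Y → Y id . /] }  — shift
  I13: { [Y → Y id / .] }  — reduce
  I14: { [Y → B / .] }  — reduce
  I15: { [B → / B .], [Y → B . /] }  — shift, reduce
  I16: { [B → / Y . f], [Y → Y . id /] }  — shift
  I17: { [B → / Y f .] }  — reduce

No state contains more than one complete item.

Answer: No reduce-reduce conflicts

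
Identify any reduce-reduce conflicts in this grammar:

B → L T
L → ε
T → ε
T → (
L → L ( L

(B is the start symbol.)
A reduce-reduce conflict occurs when an LR(0) state has two complete items [A → α .] and [B → β .] — both call for a reduction, and with no lookahead the parser cannot choose between them.

Augment with B' → B and build the canonical LR(0) collection (I0 = CLOSURE({[B' → . B]}), then GOTO on every symbol after a dot until no new states appear). It has 7 states:
  I0: { [B → . L T], [B' → . B], [L → . L ( L], [L → .] }  — reduce
  I1: { [B' → B .] }  — accept
  I2: { [B → L . T], [L → L . ( L], [T → . (], [T → .] }  — shift, reduce
  I3: { [L → . L ( L], [L → .], [L → L ( . L], [T → ( .] }  — 2 reduces
  I4: { [B → L T .] }  — reduce
  I5: { [L → L ( L .], [L → L . ( L] }  — shift, reduce
  I6: { [L → . L ( L], [L → .], [L → L ( . L] }  — reduce

I3 contains complete items [L → .], [T → ( .] — reduce-reduce conflict.

Answer: Yes — I3: [L → .] vs [T → ( .]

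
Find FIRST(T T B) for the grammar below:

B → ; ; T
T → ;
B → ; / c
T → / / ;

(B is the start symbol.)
{ '/', ';' }

FIRST sets of the non-terminals involved (from the grammar, by fixed-point iteration):
  FIRST(T) = { '/', ';' }

To compute FIRST(T T B), process the symbols left to right:
Symbol T is a non-terminal. Add FIRST(T) \ {ε} = { '/', ';' }
T is not nullable (ε ∉ FIRST(T)), so stop here.
FIRST(T T B) = { '/', ';' }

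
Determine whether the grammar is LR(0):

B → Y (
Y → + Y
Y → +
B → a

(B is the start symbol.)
Augment with B' → B and build the canonical LR(0) collection (I0 = CLOSURE({[B' → . B]}), then GOTO on every symbol after a dot until no new states appear). It has 7 states:
  I0: { [B → . Y (], [B → . a], [B' → . B], [Y → . + Y], [Y → . +] }  — shift
  I1: { [Y → + . Y], [Y → + .], [Y → . + Y], [Y → . +] }  — shift, reduce
  I2: { [B' → B .] }  — accept
  I3: { [B → Y . (] }  — shift
  I4: { [B → a .] }  — reduce
  I5: { [B → Y ( .] }  — reduce
  I6: { [Y → + Y .] }  — reduce

Conflict in state I1:
  Shift-reduce conflict between [Y → + .] and [Y → . +]
So the grammar is NOT LR(0).

Answer: No. Shift-reduce conflict between [Y → + .] and [Y → . +]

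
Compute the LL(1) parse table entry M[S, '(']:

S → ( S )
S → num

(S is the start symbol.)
S → ( S )

To find M[S, '('], we find productions for S where '(' is in the predict set (PREDICT(N → α) = (FIRST(α) \ {ε}) ∪ (FOLLOW(N) if α ⇒* ε)).

S → ( S ): PREDICT = { '(' }
  '(' is in predict set, so this production goes in M[S, '(']
S → num: PREDICT = { 'num' }

M[S, '('] = S → ( S )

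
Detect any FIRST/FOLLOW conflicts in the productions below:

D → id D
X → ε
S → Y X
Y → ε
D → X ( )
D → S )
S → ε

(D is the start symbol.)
No FIRST/FOLLOW conflicts.

A FIRST/FOLLOW conflict occurs when a non-terminal N has a nullable alternative N → β (β ⇒* ε) and another alternative N → α with FIRST(α) ∩ FOLLOW(N) ≠ ∅: on such a lookahead the parser cannot decide between expanding α and letting N vanish via β.

Nullable non-terminals: S, X, Y.
FIRST sets used below: FIRST(Y) = { ε }, FIRST(X) = { ε }

S: nullable alternative(s) S → Y X, S → ε; FOLLOW(S) = { ')' }
  S → Y X: FIRST \ {ε} = { } — disjoint from FOLLOW(S)
  S → ε: FIRST \ {ε} = { } — disjoint from FOLLOW(S)
X has a nullable alternative but only one production, so nothing to check.
Y has a nullable alternative but only one production, so nothing to check.

D has no nullable alternative, so no FIRST/FOLLOW check is needed there.

No FIRST/FOLLOW conflicts found.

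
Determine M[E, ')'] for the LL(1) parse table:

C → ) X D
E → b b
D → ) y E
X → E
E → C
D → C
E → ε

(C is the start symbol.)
To find M[E, ')'], we find productions for E where ')' is in the predict set (PREDICT(N → α) = (FIRST(α) \ {ε}) ∪ (FOLLOW(N) if α ⇒* ε)).

Relevant sets:
  FIRST(C) = { ')' }
  FOLLOW(E) = { $, ')' }

E → b b: PREDICT = { 'b' }
E → C: PREDICT = { ')' }
  ')' is in predict set, so this production goes in M[E, ')']
E → ε: PREDICT = { $, ')' }
  ')' is in predict set, so this production goes in M[E, ')']

M[E, ')'] = E → C, E → ε  (a multiply-defined cell — the grammar is not LL(1))

Answer: E → C, E → ε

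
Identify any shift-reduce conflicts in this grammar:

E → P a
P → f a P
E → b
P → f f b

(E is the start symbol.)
A shift-reduce conflict occurs when an LR(0) state has both:
  - a complete (reduce) item [A → α .] (dot at the end), and
  - a shift item [B → β . c γ] (dot before a terminal).

Augment with E' → E and build the canonical LR(0) collection (I0 = CLOSURE({[E' → . E]}), then GOTO on every symbol after a dot until no new states appear). It has 10 states:
  I0: { [E → . P a], [E → . b], [E' → . E], [P → . f a P], [P → . f f b] }  — shift
  I1: { [E' → E .] }  — accept
  I2: { [E → P . a] }  — shift
  I3: { [E → b .] }  — reduce
  I4: { [P → f . a P], [P → f . f b] }  — shift
  I5: { [P → . f a P], [P → . f f b], [P → f a . P] }  — shift
  I6: { [P → f f . b] }  — shift
  I7: { [P → f f b .] }  — reduce
  I8: { [P → f a P .] }  — reduce
  I9: { [E → P a .] }  — reduce

No state contains both a complete item and a shift item.

Answer: No shift-reduce conflicts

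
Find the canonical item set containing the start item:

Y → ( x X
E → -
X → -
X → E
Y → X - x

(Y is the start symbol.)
First, augment the grammar with Y' → Y
I₀ = CLOSURE({ [Y' → . Y] }):
  [Y' → . Y] has the dot before Y: add [Y → . ( x X], [Y → . X - x]
  [Y → . X - x] has the dot before X: add [X → . -], [X → . E]
  [X → . E] has the dot before E: add [E → . -]
No further items can be added.

I₀ = { [E → . -], [X → . -], [X → . E], [Y → . ( x X], [Y → . X - x], [Y' → . Y] }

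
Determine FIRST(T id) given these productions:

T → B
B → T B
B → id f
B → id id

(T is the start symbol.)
{ 'id' }

FIRST sets of the non-terminals involved (from the grammar, by fixed-point iteration):
  FIRST(T) = { 'id' }

To compute FIRST(T id), process the symbols left to right:
Symbol T is a non-terminal. Add FIRST(T) \ {ε} = { 'id' }
T is not nullable (ε ∉ FIRST(T)), so stop here.
FIRST(T id) = { 'id' }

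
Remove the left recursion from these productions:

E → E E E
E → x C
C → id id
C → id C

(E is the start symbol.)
E is directly left-recursive. The standard transformation for
  A → A α₁ | ... | A α_m | β₁ | ... | β_n
is
  A  → β₁ A' | ... | β_n A'
  A' → α₁ A' | ... | α_m A' | ε

E → x C becomes E → x C E'
E → E E E becomes E' → E E E'
Add E' → ε

Productions for other non-terminals are unchanged:
  C → id id
  C → id C

Resulting grammar:
E → x C E'
E' → E E E'
E' → ε
C → id id
C → id C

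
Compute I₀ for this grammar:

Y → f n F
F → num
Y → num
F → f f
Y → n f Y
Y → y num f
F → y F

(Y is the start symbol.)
{ [Y → . f n F], [Y → . n f Y], [Y → . num], [Y → . y num f], [Y' → . Y] }

First, augment the grammar with Y' → Y
I₀ = CLOSURE({ [Y' → . Y] }):
  [Y' → . Y] has the dot before Y: add [Y → . f n F], [Y → . num], [Y → . n f Y], [Y → . y num f]
No further items can be added.

I₀ = { [Y → . f n F], [Y → . n f Y], [Y → . num], [Y → . y num f], [Y' → . Y] }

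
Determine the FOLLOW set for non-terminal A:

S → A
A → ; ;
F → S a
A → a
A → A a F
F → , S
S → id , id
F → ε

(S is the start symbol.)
In S → A: A is at the end, add FOLLOW(S)
In A → A a F: A is followed by a F, add FIRST(a F) \ {ε} = { 'a' }

The FOLLOW sets referred to above (computed the same way, to a fixed point):
  FOLLOW(S) = { $, 'a' }

Taking the union: FOLLOW(A) = { $, 'a' }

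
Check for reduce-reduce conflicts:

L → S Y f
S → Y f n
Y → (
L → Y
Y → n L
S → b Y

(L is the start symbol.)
A reduce-reduce conflict occurs when an LR(0) state has two complete items [A → α .] and [B → β .] — both call for a reduction, and with no lookahead the parser cannot choose between them.

Augment with L' → L and build the canonical LR(0) collection (I0 = CLOSURE({[L' → . L]}), then GOTO on every symbol after a dot until no new states appear). It has 13 states:
  I0: { [L → . S Y f], [L → . Y], [L' → . L], [S → . Y f n], [S → . b Y], [Y → . (], [Y → . n L] }  — shift
  I1: { [Y → ( .] }  — reduce
  I2: { [L' → L .] }  — accept
  I3: { [L → S . Y f], [Y → . (], [Y → . n L] }  — shift
  I4: { [L → Y .], [S → Y . f n] }  — shift, reduce
  I5: { [S → b . Y], [Y → . (], [Y → . n L] }  — shift
  I6: { [L → . S Y f], [L → . Y], [S → . Y f n], [S → . b Y], [Y → . (], [Y → . n L], [Y → n . L] }  — shift
  I7: { [Y → n L .] }  — reduce
  I8: { [S → b Y .] }  — reduce
  I9: { [S → Y f . n] }  — shift
  I10: { [S → Y f n .] }  — reduce
  I11: { [L → S Y . f] }  — shift
  I12: { [L → S Y f .] }  — reduce

No state contains more than one complete item.

Answer: No reduce-reduce conflicts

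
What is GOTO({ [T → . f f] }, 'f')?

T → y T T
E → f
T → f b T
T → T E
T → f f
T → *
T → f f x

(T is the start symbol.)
{ [T → f . f] }

GOTO(I, 'f') = CLOSURE({ [A → αX.β] : [A → α.Xβ] ∈ I, X = 'f' })

Items with dot before 'f', with the dot advanced:
  [T → . f f] → [T → f . f]
Closure adds nothing (no advanced item has the dot before a non-terminal).

GOTO = { [T → f . f] }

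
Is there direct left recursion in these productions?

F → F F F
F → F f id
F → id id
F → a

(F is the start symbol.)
F → F F F: LEFT RECURSIVE (starts with F)
F → F f id: LEFT RECURSIVE (starts with F)
F → id id: starts with id
F → a: starts with a

The grammar has direct left recursion on: F.

Answer: Yes, F is left-recursive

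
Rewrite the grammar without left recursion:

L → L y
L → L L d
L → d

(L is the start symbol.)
L is directly left-recursive. The standard transformation for
  A → A α₁ | ... | A α_m | β₁ | ... | β_n
is
  A  → β₁ A' | ... | β_n A'
  A' → α₁ A' | ... | α_m A' | ε

L → d becomes L → d L'
L → L y becomes L' → y L'
L → L L d becomes L' → L d L'
Add L' → ε

Resulting grammar:
L → d L'
L' → y L'
L' → L d L'
L' → ε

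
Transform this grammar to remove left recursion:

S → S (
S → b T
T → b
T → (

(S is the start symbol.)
S → b T S'
S' → ( S'
S' → ε
T → b
T → (

S is directly left-recursive. The standard transformation for
  A → A α₁ | ... | A α_m | β₁ | ... | β_n
is
  A  → β₁ A' | ... | β_n A'
  A' → α₁ A' | ... | α_m A' | ε

S → b T becomes S → b T S'
S → S ( becomes S' → ( S'
Add S' → ε

Productions for other non-terminals are unchanged:
  T → b
  T → (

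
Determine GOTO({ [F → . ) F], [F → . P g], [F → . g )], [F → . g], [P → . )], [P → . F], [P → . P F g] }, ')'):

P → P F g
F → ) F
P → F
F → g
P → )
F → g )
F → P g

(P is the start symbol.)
GOTO(I, ')') = CLOSURE({ [A → αX.β] : [A → α.Xβ] ∈ I, X = ')' })

Items with dot before ')', with the dot advanced:
  [F → . ) F] → [F → ) . F]
  [P → . )] → [P → ) .]
Closure of the advanced items:
  [F → ) . F] has the dot before F: add [F → . ) F], [F → . g], [F → . g )], [F → . P g]
  [F → . P g] has the dot before P: add [P → . P F g], [P → . F], [P → . )]

GOTO = { [F → ) . F], [F → . ) F], [F → . P g], [F → . g )], [F → . g], [P → ) .], [P → . )], [P → . F], [P → . P F g] }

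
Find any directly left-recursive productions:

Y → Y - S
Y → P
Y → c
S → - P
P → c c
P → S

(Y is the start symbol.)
Yes, Y is left-recursive

Y → Y - S: LEFT RECURSIVE (starts with Y)
Y → P: starts with P
Y → c: starts with c
S → - P: starts with '-'
P → c c: starts with c
P → S: starts with S

The grammar has direct left recursion on: Y.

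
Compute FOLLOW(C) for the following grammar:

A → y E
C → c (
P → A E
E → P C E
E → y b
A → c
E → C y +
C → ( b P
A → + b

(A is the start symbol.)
In E → P C E: C is followed by E, add FIRST(E) \ {ε} = { '(', '+', 'c', 'y' }
In E → C y +: C is followed by y '+', add FIRST(y '+') \ {ε} = { 'y' }

Taking the union: FOLLOW(C) = { '(', '+', 'c', 'y' }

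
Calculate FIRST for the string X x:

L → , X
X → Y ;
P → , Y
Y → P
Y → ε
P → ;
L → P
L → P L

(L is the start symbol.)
{ ',', ';' }

FIRST sets of the non-terminals involved (from the grammar, by fixed-point iteration):
  FIRST(X) = { ',', ';' }

To compute FIRST(X x), process the symbols left to right:
Symbol X is a non-terminal. Add FIRST(X) \ {ε} = { ',', ';' }
X is not nullable (ε ∉ FIRST(X)), so stop here.
FIRST(X x) = { ',', ';' }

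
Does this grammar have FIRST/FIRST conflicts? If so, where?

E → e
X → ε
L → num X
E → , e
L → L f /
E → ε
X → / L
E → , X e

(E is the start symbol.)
Yes. E → ',' e / E → ',' X e on { ',' }; L → num X / L → L f '/' on { 'num' }

A FIRST/FIRST conflict occurs when two productions N → α and N → β for the same non-terminal have FIRST(α) ∩ FIRST(β) ≠ ∅ (with ε ∈ FIRST of a nullable right-hand side, so two nullable alternatives also conflict).

FIRST sets of the non-terminals at (or reachable through a nullable prefix from) the front of some alternative:
  FIRST(L) = { 'num' }

Productions for E:
  E → e: FIRST = { 'e' }
  E → , e: FIRST = { ',' }
  E → ε: FIRST = { ε }
  E → , X e: FIRST = { ',' }
Productions for X:
  X → ε: FIRST = { ε }
  X → / L: FIRST = { '/' }
Productions for L:
  L → num X: FIRST = { 'num' }
  L → L f /: FIRST = { 'num' }

Conflict for E: E → , e and E → , X e
  Overlap: { ',' }
Conflict for L: L → num X and L → L f /
  Overlap: { 'num' }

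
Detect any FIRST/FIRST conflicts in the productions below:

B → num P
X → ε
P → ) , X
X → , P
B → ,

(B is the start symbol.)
No FIRST/FIRST conflicts.

A FIRST/FIRST conflict occurs when two productions N → α and N → β for the same non-terminal have FIRST(α) ∩ FIRST(β) ≠ ∅ (with ε ∈ FIRST of a nullable right-hand side, so two nullable alternatives also conflict).

Productions for B:
  B → num P: FIRST = { 'num' }
  B → ,: FIRST = { ',' }
Productions for X:
  X → ε: FIRST = { ε }
  X → , P: FIRST = { ',' }
P has only one production, so no FIRST/FIRST conflict is possible there.

All alternatives of each non-terminal have pairwise disjoint FIRST sets.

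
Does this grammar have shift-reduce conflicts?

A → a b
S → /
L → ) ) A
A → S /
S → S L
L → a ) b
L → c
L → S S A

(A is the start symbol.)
No shift-reduce conflicts

A shift-reduce conflict occurs when an LR(0) state has both:
  - a complete (reduce) item [A → α .] (dot at the end), and
  - a shift item [B → β . c γ] (dot before a terminal).

Augment with A' → A and build the canonical LR(0) collection (I0 = CLOSURE({[A' → . A]}), then GOTO on every symbol after a dot until no new states appear). It has 20 states:
  I0: { [A → . S /], [A → . a b], [A' → . A], [S → . /], [S → . S L] }  — shift
  I1: { [S → / .] }  — reduce
  I2: { [A' → A .] }  — accept
  I3: { [A → S . /], [L → . ) ) A], [L → . S S A], [L → . a ) b], [L → . c], [S → . /], [S → . S L], [S → S . L] }  — shift
  I4: { [A → a . b] }  — shift
  I5: { [A → a b .] }  — reduce
  I6: { [L → ) . ) A] }  — shift
  I7: { [A → S / .], [S → / .] }  — 2 reduces
  I8: { [S → S L .] }  — reduce
  I9: { [L → . ) ) A], [L → . S S A], [L → . a ) b], [L → . c], [L → S . S A], [S → . /], [S → . S L], [S → S . L] }  — shift
  I10: { [L → a . ) b] }  — shift
  I11: { [L → c .] }  — reduce
  I12: { [L → a ) . b] }  — shift
  I13: { [L → a ) b .] }  — reduce
  I14: { [A → . S /], [A → . a b], [L → . ) ) A], [L → . S S A], [L → . a ) b], [L → . c], [L → S . S A], [L → S S . A], [S → . /], [S → . S L], [S → S . L] }  — shift
  I15: { [L → S S A .] }  — reduce
  I16: { [A → . S /], [A → . a b], [A → S . /], [L → . ) ) A], [L → . S S A], [L → . a ) b], [L → . c], [L → S . S A], [L → S S . A], [S → . /], [S → . S L], [S → S . L] }  — shift
  I17: { [A → a . b], [L → a . ) b] }  — shift
  I18: { [A → . S /], [A → . a b], [L → ) ) . A], [S → . /], [S → . S L] }  — shift
  I19: { [L → ) ) A .] }  — reduce

No state contains both a complete item and a shift item.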